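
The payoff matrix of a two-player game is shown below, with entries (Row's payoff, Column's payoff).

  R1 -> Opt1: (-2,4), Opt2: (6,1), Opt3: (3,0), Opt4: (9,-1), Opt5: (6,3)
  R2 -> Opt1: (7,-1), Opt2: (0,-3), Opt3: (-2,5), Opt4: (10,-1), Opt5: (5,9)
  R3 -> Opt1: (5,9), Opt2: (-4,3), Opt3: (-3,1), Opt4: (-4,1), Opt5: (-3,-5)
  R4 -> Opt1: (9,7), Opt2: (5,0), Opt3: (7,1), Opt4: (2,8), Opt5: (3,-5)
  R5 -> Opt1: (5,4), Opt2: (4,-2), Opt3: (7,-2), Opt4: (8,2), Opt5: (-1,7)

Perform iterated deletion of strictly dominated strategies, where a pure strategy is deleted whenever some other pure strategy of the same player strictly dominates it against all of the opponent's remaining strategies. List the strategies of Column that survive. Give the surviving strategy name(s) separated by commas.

Opt1, Opt3, Opt4, Opt5

Row R3 is eliminated: R2 beats it against every remaining column (Opt1: 7>5, Opt2: 0>-4, Opt3: -2>-3, Opt4: 10>-4, Opt5: 5>-3).
Column Opt2 is eliminated: Opt1 beats it against every remaining row (R1: 4>1, R2: -1>-3, R4: 7>0, R5: 4>-2).
Among the remaining strategies, none is strictly dominated by another pure strategy of the same player, so the elimination stops.
Surviving strategies — Row: {R1, R2, R4, R5}; Column: {Opt1, Opt3, Opt4, Opt5}.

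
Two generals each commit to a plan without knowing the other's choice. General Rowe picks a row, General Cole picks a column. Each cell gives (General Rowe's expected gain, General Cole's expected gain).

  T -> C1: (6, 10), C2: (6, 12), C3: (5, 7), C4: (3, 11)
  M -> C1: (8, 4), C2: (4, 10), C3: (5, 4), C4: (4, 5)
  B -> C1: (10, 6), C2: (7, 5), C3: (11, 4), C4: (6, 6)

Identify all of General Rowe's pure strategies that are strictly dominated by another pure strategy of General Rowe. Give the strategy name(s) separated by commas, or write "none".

T, M

B strictly dominates T — C1: 10>6, C2: 7>6, C3: 11>5, C4: 6>3.
M is strictly dominated by B (C1: 10>8, C2: 7>4, C3: 11>5, C4: 6>4).
B: no other strategy beats it everywhere (T at C1 (10>6); M at C1 (10>8)).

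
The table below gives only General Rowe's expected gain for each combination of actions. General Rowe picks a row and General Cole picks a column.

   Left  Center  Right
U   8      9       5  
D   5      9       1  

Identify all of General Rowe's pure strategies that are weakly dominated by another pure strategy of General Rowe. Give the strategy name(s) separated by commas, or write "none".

U: no other strategy beats it everywhere (D at Left (8>5)).
U weakly dominates D — Left: 8>5, Center: 9=9, Right: 5>1.

D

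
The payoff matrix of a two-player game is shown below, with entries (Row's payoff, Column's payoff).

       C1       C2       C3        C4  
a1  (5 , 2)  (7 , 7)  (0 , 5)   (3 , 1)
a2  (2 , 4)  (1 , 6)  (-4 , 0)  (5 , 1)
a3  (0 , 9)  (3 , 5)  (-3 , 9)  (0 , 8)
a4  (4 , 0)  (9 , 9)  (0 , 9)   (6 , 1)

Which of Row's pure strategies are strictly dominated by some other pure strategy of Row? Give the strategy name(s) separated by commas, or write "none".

a2, a3

Nothing dominates a1: a2 at C1 (5>2); a3 at C1 (5>0); a4 at C1 (5>4).
a4 strictly dominates a2 — C1: 4>2, C2: 9>1, C3: 0>-4, C4: 6>5.
a3: dominated, since a1 does at least as well everywhere (C1: 5>0, C2: 7>3, C3: 0>-3, C4: 3>0).
a4 is not dominated — it holds its own against a1 at C2 (9>7); a2 at C1 (4>2); a3 at C1 (4>0).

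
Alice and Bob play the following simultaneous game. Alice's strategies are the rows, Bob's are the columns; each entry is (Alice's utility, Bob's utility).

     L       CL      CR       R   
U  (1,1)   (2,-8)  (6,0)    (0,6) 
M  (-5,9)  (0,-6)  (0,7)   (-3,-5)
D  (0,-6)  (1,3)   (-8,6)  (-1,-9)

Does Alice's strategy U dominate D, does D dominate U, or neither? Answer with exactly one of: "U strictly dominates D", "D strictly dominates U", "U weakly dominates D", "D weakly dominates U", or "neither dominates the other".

U's payoffs vs D's, by Bob's action — L: 1>0, CL: 2>1, CR: 6>-8, R: 0>-1.
U gives a strictly higher payoff against each opponent action, so U strictly dominates D.

U strictly dominates D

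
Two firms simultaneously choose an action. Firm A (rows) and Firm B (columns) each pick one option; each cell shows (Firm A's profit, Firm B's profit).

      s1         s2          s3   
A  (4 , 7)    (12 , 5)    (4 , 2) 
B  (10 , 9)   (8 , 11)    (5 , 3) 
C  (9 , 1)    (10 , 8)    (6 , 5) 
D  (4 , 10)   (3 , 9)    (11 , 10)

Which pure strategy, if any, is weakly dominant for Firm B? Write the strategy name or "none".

none

s1 fails to dominate s2 at B (9<11).
s2 fails to dominate s1 at A (5<7).
s3 fails to dominate s1 at A (2<7).
No single strategy dominates all the others.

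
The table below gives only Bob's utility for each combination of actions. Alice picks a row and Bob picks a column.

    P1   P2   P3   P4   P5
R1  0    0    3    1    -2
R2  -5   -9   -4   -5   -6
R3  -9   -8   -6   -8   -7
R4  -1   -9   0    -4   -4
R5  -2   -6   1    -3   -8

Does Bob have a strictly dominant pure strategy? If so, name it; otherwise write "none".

P3

P3 vs P1: R1: 3>0, R2: -4>-5, R3: -6>-9, R4: 0>-1, R5: 1>-2.
P3 vs P2: R1: 3>0, R2: -4>-9, R3: -6>-8, R4: 0>-9, R5: 1>-6.
P3 vs P4: R1: 3>1, R2: -4>-5, R3: -6>-8, R4: 0>-4, R5: 1>-3.
P3 vs P5: R1: 3>-2, R2: -4>-6, R3: -6>-7, R4: 0>-4, R5: 1>-8.
P3 strictly beats every other strategy against every opponent action, so it is strictly dominant.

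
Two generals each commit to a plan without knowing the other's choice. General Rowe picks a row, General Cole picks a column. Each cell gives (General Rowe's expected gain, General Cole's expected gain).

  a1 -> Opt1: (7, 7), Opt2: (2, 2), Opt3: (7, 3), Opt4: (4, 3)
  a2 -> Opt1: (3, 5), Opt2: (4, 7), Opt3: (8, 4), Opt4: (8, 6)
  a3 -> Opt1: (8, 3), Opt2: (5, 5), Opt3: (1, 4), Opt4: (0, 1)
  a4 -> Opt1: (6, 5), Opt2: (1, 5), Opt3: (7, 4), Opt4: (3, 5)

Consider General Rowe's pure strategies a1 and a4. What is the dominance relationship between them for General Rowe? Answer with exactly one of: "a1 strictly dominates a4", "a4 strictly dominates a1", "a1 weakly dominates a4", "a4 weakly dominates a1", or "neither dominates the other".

a1 weakly dominates a4

a1's payoffs vs a4's, by General Cole's action — Opt1: 7>6, Opt2: 2>1, Opt3: 7=7, Opt4: 4>3.
a1 is at least as good everywhere and strictly better somewhere (tied only at Opt3), so a1 weakly but not strictly dominates a4.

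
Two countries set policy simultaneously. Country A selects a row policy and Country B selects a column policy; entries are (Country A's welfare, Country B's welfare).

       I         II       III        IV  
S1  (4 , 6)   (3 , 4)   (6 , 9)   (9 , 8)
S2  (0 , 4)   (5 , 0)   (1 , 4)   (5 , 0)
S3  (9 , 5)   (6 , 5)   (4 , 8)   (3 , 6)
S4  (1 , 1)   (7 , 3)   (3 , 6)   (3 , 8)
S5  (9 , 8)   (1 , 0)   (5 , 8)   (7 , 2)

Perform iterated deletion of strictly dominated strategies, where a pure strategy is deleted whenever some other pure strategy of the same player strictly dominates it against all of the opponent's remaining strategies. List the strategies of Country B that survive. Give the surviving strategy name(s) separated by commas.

For Country B, III strictly dominates II on the remaining rows (S1: 9>4, S2: 4>0, S3: 8>5, S4: 6>3, S5: 8>0); eliminate II.
Country A's strategy S2 is strictly dominated by S1 (I: 4>0, III: 6>1, IV: 9>5) and is removed.
Country A's strategy S4 is strictly dominated by S1 (I: 4>1, III: 6>3, IV: 9>3) and is removed.
Column IV is eliminated: III beats it against every remaining row (S1: 9>8, S3: 8>6, S5: 8>2).
Among the remaining strategies, none is strictly dominated by another pure strategy of the same player, so the elimination stops.
Surviving strategies — Country A: {S1, S3, S5}; Country B: {I, III}.

I, III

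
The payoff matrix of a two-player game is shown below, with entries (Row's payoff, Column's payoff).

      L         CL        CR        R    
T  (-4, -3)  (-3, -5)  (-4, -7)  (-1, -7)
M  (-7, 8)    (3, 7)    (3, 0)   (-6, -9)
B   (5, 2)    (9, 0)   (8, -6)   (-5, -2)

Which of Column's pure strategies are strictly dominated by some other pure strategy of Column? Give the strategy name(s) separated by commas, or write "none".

CL, CR, R

L is not dominated — it holds its own against CL at T (-3>-5); CR at T (-3>-7); R at T (-3>-7).
CL: dominated, since L does at least as well everywhere (T: -3>-5, M: 8>7, B: 2>0).
CR: dominated, since L does at least as well everywhere (T: -3>-7, M: 8>0, B: 2>-6).
R: dominated, since L does at least as well everywhere (T: -3>-7, M: 8>-9, B: 2>-2).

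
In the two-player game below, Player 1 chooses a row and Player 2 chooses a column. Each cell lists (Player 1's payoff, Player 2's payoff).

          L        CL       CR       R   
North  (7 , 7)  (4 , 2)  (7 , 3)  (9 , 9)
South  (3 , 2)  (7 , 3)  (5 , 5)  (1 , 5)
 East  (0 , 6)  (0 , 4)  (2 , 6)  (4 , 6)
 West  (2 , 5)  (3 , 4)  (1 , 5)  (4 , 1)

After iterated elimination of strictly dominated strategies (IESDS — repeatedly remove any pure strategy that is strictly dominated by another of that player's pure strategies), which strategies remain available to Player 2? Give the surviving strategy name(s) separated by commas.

R

For Player 1, North strictly dominates East on the remaining columns (L: 7>0, CL: 4>0, CR: 7>2, R: 9>4); eliminate East.
Row West is eliminated: North beats it against every remaining column (L: 7>2, CL: 4>3, CR: 7>1, R: 9>4).
Column L is eliminated: R beats it against every remaining row (North: 9>7, South: 5>2).
Player 2's strategy CL is strictly dominated by CR (North: 3>2, South: 5>3) and is removed.
Row South is eliminated: North beats it against every remaining column (CR: 7>5, R: 9>1).
For Player 2, R strictly dominates CR on the remaining rows (North: 9>3); eliminate CR.
Among the remaining strategies, none is strictly dominated by another pure strategy of the same player, so the elimination stops.
Surviving strategies — Player 1: {North}; Player 2: {R}.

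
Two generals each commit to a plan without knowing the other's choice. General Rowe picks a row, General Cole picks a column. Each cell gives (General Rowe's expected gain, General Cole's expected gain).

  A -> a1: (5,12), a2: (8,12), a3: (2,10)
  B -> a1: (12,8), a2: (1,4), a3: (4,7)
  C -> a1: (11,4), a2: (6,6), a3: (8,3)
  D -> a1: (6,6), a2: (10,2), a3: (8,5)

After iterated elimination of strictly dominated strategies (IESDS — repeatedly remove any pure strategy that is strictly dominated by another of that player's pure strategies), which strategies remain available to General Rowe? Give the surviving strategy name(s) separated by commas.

Row A is eliminated: D beats it against every remaining column (a1: 6>5, a2: 10>8, a3: 8>2).
For General Cole, a1 strictly dominates a3 on the remaining rows (B: 8>7, C: 4>3, D: 6>5); eliminate a3.
Among the remaining strategies, none is strictly dominated by another pure strategy of the same player, so the elimination stops.
Surviving strategies — General Rowe: {B, C, D}; General Cole: {a1, a2}.

B, C, D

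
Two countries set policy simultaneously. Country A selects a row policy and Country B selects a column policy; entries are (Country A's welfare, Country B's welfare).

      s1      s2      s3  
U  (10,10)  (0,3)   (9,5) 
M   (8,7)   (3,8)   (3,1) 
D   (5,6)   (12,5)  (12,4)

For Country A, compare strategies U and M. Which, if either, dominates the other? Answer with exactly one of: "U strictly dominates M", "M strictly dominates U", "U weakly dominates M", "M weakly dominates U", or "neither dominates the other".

neither dominates the other

U's payoffs vs M's, by Country B's action — s1: 10>8, s2: 0<3, s3: 9>3.
U does better at s1, s3 but worse at s2; neither strategy dominates the other.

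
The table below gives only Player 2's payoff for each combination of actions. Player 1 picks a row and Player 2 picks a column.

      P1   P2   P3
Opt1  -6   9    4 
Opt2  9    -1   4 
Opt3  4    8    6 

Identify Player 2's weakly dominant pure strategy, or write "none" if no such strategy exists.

none

P1 fails to dominate P2 at Opt1 (-6<9).
P2 fails to dominate P1 at Opt2 (-1<9).
P3 fails to dominate P1 at Opt2 (4<9).
No single strategy dominates all the others.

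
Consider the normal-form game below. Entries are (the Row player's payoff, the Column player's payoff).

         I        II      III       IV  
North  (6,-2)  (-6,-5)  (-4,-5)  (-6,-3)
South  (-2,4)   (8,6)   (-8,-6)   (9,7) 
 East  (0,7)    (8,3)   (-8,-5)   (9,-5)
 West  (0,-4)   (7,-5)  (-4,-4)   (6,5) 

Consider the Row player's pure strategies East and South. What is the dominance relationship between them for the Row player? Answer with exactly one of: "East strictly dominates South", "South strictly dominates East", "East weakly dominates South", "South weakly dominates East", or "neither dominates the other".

Compare East to South across each choice by the Column player: I: 0>-2, II: 8=8, III: -8=-8, IV: 9=9.
East is at least as good everywhere and strictly better somewhere (tied only at II, III, IV), so East weakly but not strictly dominates South.

East weakly dominates South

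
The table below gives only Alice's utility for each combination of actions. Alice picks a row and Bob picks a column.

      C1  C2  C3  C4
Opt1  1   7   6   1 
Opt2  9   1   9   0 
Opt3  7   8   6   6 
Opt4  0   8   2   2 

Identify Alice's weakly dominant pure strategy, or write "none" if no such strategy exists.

none

Opt1 fails to dominate Opt2 at C1 (1<9).
Opt2 fails to dominate Opt1 at C2 (1<7).
Opt3 fails to dominate Opt2 at C1 (7<9).
Opt4 fails to dominate Opt1 at C1 (0<1).
No single strategy dominates all the others.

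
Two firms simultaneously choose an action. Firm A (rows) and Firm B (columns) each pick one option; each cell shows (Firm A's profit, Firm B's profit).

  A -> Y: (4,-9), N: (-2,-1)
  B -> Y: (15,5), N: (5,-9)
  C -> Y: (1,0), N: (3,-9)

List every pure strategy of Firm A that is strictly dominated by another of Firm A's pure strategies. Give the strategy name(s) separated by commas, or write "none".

A is strictly dominated by B (Y: 15>4, N: 5>-2).
B is not dominated — it holds its own against A at Y (15>4); C at Y (15>1).
C: dominated, since B does at least as well everywhere (Y: 15>1, N: 5>3).

A, C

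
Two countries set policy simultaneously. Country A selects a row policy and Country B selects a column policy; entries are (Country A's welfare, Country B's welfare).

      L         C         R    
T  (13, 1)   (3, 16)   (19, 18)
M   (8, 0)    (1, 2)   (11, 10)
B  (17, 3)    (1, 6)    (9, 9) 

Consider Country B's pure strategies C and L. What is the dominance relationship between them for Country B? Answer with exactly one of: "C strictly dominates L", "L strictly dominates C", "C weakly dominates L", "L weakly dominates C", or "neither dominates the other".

C strictly dominates L

Compare C to L across every action of Country A: T: 16>1, M: 2>0, B: 6>3.
Every comparison favours C, so C strictly dominates L.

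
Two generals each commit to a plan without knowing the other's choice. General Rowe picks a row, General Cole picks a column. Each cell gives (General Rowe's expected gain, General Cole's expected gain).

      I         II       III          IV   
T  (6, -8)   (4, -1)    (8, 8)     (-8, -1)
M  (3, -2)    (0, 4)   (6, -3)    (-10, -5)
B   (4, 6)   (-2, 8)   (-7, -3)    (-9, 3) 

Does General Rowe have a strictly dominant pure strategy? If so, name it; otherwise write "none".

T vs M: I: 6>3, II: 4>0, III: 8>6, IV: -8>-10.
T vs B: I: 6>4, II: 4>-2, III: 8>-7, IV: -8>-9.
T strictly beats every other strategy against every opponent action, so it is strictly dominant.

T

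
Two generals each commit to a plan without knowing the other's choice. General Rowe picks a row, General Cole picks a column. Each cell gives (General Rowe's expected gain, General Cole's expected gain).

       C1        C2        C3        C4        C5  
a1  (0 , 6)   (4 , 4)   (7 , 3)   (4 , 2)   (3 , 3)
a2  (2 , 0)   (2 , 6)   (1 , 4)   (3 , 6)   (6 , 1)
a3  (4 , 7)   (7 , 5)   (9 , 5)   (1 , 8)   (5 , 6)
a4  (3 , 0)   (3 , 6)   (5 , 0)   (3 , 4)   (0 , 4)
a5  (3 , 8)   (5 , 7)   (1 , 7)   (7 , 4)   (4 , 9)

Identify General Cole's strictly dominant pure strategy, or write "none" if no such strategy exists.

C1 fails to dominate C2 at a2 (0<6).
C2 fails to dominate C1 at a1 (4<6).
C3 fails to dominate C1 at a1 (3<6).
C4 fails to dominate C1 at a1 (2<6).
C5 fails to dominate C1 at a1 (3<6).
No single strategy dominates all the others.

none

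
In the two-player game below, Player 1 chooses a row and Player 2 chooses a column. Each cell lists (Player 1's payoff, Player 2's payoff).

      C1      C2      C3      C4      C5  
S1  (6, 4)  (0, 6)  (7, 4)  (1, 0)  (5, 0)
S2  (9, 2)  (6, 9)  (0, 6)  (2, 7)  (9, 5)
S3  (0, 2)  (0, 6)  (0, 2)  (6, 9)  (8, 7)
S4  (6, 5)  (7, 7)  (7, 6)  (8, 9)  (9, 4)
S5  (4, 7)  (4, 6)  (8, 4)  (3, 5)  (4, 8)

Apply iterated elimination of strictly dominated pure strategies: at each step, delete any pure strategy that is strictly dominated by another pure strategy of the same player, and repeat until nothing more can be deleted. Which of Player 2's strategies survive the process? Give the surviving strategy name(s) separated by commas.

C4

Row S3 is eliminated: S4 beats it against every remaining column (C1: 6>0, C2: 7>0, C3: 7>0, C4: 8>6, C5: 9>8).
Player 2's strategy C3 is strictly dominated by C2 (S1: 6>4, S2: 9>6, S4: 7>6, S5: 6>4) and is removed.
For Player 1, S2 strictly dominates S1 on the remaining columns (C1: 9>6, C2: 6>0, C4: 2>1, C5: 9>5); eliminate S1.
For Player 1, S4 strictly dominates S5 on the remaining columns (C1: 6>4, C2: 7>4, C4: 8>3, C5: 9>4); eliminate S5.
For Player 2, C2 strictly dominates C1 on the remaining rows (S2: 9>2, S4: 7>5); eliminate C1.
Player 2's strategy C5 is strictly dominated by C2 (S2: 9>5, S4: 7>4) and is removed.
For Player 1, S4 strictly dominates S2 on the remaining columns (C2: 7>6, C4: 8>2); eliminate S2.
Column C2 is eliminated: C4 beats it against every remaining row (S4: 9>7).
Among the remaining strategies, none is strictly dominated by another pure strategy of the same player, so the elimination stops.
Surviving strategies — Player 1: {S4}; Player 2: {C4}.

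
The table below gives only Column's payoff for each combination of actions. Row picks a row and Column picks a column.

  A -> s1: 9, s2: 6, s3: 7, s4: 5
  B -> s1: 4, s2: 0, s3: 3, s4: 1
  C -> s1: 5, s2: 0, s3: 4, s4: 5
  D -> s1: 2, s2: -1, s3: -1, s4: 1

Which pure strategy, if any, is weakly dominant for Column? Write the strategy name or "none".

s1

s1 vs s2: A: 9>6, B: 4>0, C: 5>0, D: 2>-1.
s1 vs s3: A: 9>7, B: 4>3, C: 5>4, D: 2>-1.
s1 vs s4: A: 9>5, B: 4>1, C: 5=5, D: 2>1.
s1 is at least as good as every other strategy against every opponent action, so it is weakly dominant.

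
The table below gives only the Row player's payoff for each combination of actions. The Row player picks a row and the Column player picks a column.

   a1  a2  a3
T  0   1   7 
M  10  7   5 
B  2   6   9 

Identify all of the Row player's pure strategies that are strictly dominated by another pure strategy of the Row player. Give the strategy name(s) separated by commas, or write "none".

T: dominated, since B does at least as well everywhere (a1: 2>0, a2: 6>1, a3: 9>7).
M: no other strategy beats it everywhere (T at a1 (10>0); B at a1 (10>2)).
Nothing dominates B: T at a1 (2>0); M at a3 (9>5).

T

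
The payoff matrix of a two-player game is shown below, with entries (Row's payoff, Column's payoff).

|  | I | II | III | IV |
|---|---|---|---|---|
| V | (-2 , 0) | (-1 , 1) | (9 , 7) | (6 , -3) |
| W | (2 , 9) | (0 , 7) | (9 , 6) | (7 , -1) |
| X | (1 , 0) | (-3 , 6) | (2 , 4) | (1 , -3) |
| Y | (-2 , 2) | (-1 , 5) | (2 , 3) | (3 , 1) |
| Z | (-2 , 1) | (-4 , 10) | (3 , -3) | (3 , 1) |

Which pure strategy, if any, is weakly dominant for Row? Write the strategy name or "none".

W

W vs V: I: 2>-2, II: 0>-1, III: 9=9, IV: 7>6.
W vs X: I: 2>1, II: 0>-3, III: 9>2, IV: 7>1.
W vs Y: I: 2>-2, II: 0>-1, III: 9>2, IV: 7>3.
W vs Z: I: 2>-2, II: 0>-4, III: 9>3, IV: 7>3.
W is at least as good as every other strategy against every opponent action, so it is weakly dominant.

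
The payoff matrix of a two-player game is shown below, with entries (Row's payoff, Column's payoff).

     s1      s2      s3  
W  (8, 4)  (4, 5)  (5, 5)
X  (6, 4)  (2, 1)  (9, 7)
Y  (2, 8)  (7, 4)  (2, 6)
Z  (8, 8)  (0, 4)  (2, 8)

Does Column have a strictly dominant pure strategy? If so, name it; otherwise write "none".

none

s1 fails to dominate s2 at W (4<5).
s2 fails to dominate s1 at X (1<4).
s3 fails to dominate s1 at Y (6<8).
No single strategy dominates all the others.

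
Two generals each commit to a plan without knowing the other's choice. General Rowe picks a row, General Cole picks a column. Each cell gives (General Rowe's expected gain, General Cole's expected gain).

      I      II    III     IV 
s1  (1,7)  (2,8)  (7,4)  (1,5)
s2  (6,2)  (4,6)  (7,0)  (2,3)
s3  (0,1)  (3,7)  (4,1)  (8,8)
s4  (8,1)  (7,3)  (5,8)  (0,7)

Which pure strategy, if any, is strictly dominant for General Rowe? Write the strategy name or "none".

s1 fails to dominate s2 at I (1<6).
s2 fails to dominate s1 at III (7=7).
s3 fails to dominate s1 at I (0<1).
s4 fails to dominate s1 at III (5<7).
No single strategy dominates all the others.

none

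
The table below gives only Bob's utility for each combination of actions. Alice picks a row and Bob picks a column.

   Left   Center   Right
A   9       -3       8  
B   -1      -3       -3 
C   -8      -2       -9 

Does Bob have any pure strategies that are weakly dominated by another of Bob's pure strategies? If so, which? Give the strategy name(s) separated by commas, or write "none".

Left is not dominated — it holds its own against Center at A (9>-3); Right at A (9>8).
Nothing dominates Center: Left at C (-2>-8); Right at C (-2>-9).
Right: dominated, since Left does at least as well everywhere (A: 9>8, B: -1>-3, C: -8>-9).

Right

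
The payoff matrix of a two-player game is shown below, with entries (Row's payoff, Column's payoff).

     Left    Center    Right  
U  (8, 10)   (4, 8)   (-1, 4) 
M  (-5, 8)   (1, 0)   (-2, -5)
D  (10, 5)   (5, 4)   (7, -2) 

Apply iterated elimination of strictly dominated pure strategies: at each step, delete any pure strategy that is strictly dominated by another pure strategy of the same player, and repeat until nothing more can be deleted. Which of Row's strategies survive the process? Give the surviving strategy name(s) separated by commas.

D

Row U is eliminated: D beats it against every remaining column (Left: 10>8, Center: 5>4, Right: 7>-1).
Row's strategy M is strictly dominated by D (Left: 10>-5, Center: 5>1, Right: 7>-2) and is removed.
Column's strategy Center is strictly dominated by Left (D: 5>4) and is removed.
Column Right is eliminated: Left beats it against every remaining row (D: 5>-2).
Among the remaining strategies, none is strictly dominated by another pure strategy of the same player, so the elimination stops.
Surviving strategies — Row: {D}; Column: {Left}.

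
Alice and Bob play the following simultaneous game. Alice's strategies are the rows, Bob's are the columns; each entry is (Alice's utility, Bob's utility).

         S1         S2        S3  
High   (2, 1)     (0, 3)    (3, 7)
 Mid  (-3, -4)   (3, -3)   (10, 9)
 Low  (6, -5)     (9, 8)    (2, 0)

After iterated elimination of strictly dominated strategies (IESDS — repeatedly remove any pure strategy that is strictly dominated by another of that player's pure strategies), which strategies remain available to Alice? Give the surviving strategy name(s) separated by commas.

Mid, Low

Bob's strategy S1 is strictly dominated by S2 (High: 3>1, Mid: -3>-4, Low: 8>-5) and is removed.
For Alice, Mid strictly dominates High on the remaining columns (S2: 3>0, S3: 10>3); eliminate High.
Among the remaining strategies, none is strictly dominated by another pure strategy of the same player, so the elimination stops.
Surviving strategies — Alice: {Mid, Low}; Bob: {S2, S3}.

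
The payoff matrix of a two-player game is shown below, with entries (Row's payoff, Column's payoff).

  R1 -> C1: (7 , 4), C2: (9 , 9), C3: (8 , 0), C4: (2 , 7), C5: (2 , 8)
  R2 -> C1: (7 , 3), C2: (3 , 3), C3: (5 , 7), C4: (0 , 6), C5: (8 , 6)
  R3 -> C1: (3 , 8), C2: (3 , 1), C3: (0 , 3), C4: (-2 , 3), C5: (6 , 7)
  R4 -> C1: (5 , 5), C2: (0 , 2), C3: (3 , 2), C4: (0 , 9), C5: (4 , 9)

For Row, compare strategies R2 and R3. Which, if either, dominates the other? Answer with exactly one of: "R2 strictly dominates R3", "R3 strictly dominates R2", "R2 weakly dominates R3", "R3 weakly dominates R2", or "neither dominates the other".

R2 weakly dominates R3

Compare R2 to R3 across each opponent action: C1: 7>3, C2: 3=3, C3: 5>0, C4: 0>-2, C5: 8>6.
R2 is at least as good everywhere and strictly better somewhere (tied only at C2), so R2 weakly but not strictly dominates R3.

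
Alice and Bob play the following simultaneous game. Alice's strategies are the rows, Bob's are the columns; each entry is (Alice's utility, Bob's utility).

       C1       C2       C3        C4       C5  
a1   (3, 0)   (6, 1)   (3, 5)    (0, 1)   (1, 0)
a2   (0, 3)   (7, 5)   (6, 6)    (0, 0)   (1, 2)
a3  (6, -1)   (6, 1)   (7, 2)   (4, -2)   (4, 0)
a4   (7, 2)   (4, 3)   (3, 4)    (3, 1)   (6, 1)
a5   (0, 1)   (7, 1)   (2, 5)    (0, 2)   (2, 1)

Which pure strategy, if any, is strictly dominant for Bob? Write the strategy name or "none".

C3 vs C1: a1: 5>0, a2: 6>3, a3: 2>-1, a4: 4>2, a5: 5>1.
C3 vs C2: a1: 5>1, a2: 6>5, a3: 2>1, a4: 4>3, a5: 5>1.
C3 vs C4: a1: 5>1, a2: 6>0, a3: 2>-2, a4: 4>1, a5: 5>2.
C3 vs C5: a1: 5>0, a2: 6>2, a3: 2>0, a4: 4>1, a5: 5>1.
C3 strictly beats every other strategy against every opponent action, so it is strictly dominant.

C3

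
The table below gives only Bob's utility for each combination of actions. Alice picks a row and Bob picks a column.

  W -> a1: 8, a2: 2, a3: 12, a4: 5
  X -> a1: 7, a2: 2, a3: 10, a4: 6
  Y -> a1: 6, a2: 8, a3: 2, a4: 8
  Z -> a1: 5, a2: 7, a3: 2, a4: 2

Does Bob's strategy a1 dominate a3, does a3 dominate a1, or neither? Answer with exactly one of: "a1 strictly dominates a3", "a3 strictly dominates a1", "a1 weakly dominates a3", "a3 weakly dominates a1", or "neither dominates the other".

a1's payoffs vs a3's, by Alice's action — W: 8<12, X: 7<10, Y: 6>2, Z: 5>2.
a1 does better at Y, Z but worse at W, X; neither strategy dominates the other.

neither dominates the other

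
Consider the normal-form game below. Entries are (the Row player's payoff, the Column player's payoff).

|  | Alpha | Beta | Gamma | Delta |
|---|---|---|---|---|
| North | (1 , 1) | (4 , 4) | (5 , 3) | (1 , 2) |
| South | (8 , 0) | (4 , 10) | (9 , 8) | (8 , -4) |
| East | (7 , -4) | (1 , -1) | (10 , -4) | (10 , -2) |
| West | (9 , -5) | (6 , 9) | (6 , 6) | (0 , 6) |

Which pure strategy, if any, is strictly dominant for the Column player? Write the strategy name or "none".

Beta vs Alpha: North: 4>1, South: 10>0, East: -1>-4, West: 9>-5.
Beta vs Gamma: North: 4>3, South: 10>8, East: -1>-4, West: 9>6.
Beta vs Delta: North: 4>2, South: 10>-4, East: -1>-2, West: 9>6.
Beta strictly beats every other strategy against every opponent action, so it is strictly dominant.

Beta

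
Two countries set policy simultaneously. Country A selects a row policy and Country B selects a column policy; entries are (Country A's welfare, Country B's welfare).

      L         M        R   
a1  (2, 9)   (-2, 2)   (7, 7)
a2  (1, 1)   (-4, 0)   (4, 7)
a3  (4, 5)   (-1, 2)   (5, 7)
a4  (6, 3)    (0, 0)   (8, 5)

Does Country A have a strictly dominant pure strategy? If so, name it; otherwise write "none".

a4 vs a1: L: 6>2, M: 0>-2, R: 8>7.
a4 vs a2: L: 6>1, M: 0>-4, R: 8>4.
a4 vs a3: L: 6>4, M: 0>-1, R: 8>5.
a4 strictly beats every other strategy against every opponent action, so it is strictly dominant.

a4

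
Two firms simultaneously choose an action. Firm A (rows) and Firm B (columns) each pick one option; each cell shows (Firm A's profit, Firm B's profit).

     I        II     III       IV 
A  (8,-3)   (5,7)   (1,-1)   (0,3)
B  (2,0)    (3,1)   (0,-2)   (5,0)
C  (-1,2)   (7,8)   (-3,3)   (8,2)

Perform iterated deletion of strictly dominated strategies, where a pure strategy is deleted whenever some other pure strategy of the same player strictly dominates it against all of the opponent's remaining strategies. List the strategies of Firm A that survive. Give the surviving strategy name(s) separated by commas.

Column I is eliminated: II beats it against every remaining row (A: 7>-3, B: 1>0, C: 8>2).
Column III is eliminated: II beats it against every remaining row (A: 7>-1, B: 1>-2, C: 8>3).
For Firm A, C strictly dominates A on the remaining columns (II: 7>5, IV: 8>0); eliminate A.
Row B is eliminated: C beats it against every remaining column (II: 7>3, IV: 8>5).
Column IV is eliminated: II beats it against every remaining row (C: 8>2).
Among the remaining strategies, none is strictly dominated by another pure strategy of the same player, so the elimination stops.
Surviving strategies — Firm A: {C}; Firm B: {II}.

C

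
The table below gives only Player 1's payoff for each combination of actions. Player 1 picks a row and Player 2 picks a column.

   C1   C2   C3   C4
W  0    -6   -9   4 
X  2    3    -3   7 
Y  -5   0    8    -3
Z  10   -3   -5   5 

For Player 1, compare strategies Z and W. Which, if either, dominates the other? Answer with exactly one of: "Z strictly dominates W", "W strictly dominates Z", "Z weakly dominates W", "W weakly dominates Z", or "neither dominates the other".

Z's payoffs vs W's, by Player 2's action — C1: 10>0, C2: -3>-6, C3: -5>-9, C4: 5>4.
Z gives a strictly higher payoff against every action of Player 2, so Z strictly dominates W.

Z strictly dominates W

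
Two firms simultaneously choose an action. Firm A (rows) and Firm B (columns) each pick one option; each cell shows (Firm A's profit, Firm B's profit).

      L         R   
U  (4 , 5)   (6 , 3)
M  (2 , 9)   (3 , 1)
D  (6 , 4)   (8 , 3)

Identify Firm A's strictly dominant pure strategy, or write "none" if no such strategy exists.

D

D vs U: L: 6>4, R: 8>6.
D vs M: L: 6>2, R: 8>3.
D strictly beats every other strategy against every opponent action, so it is strictly dominant.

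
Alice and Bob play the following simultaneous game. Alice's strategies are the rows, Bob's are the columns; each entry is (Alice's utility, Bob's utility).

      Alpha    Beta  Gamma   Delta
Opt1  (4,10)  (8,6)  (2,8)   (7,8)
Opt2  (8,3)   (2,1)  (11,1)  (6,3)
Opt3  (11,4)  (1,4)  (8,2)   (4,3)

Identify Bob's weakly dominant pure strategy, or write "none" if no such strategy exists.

Alpha vs Beta: Opt1: 10>6, Opt2: 3>1, Opt3: 4=4.
Alpha vs Gamma: Opt1: 10>8, Opt2: 3>1, Opt3: 4>2.
Alpha vs Delta: Opt1: 10>8, Opt2: 3=3, Opt3: 4>3.
Alpha is at least as good as every other strategy against every opponent action, so it is weakly dominant.

Alpha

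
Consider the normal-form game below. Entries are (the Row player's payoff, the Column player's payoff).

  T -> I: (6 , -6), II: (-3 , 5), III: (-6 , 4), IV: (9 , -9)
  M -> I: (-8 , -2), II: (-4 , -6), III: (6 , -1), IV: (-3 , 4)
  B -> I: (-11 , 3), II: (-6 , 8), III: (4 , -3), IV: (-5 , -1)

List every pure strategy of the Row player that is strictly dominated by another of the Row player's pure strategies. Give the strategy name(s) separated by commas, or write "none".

T is not dominated — it holds its own against M at I (6>-8); B at I (6>-11).
Nothing dominates M: T at III (6>-6); B at I (-8>-11).
M strictly dominates B — I: -8>-11, II: -4>-6, III: 6>4, IV: -3>-5.

B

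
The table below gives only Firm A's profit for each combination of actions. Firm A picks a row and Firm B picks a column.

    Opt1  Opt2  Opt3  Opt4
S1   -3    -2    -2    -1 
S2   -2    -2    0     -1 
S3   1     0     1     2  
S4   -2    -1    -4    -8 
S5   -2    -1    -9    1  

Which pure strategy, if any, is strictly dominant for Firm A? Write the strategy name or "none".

S3

S3 vs S1: Opt1: 1>-3, Opt2: 0>-2, Opt3: 1>-2, Opt4: 2>-1.
S3 vs S2: Opt1: 1>-2, Opt2: 0>-2, Opt3: 1>0, Opt4: 2>-1.
S3 vs S4: Opt1: 1>-2, Opt2: 0>-1, Opt3: 1>-4, Opt4: 2>-8.
S3 vs S5: Opt1: 1>-2, Opt2: 0>-1, Opt3: 1>-9, Opt4: 2>1.
S3 strictly beats every other strategy against every opponent action, so it is strictly dominant.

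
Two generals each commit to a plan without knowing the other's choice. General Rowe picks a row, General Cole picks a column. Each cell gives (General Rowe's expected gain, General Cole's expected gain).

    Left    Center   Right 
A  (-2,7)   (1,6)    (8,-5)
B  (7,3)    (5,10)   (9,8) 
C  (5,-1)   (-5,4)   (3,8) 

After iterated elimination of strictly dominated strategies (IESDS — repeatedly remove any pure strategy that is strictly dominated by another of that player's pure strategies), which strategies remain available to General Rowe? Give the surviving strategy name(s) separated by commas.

B

For General Rowe, B strictly dominates A on the remaining columns (Left: 7>-2, Center: 5>1, Right: 9>8); eliminate A.
For General Rowe, B strictly dominates C on the remaining columns (Left: 7>5, Center: 5>-5, Right: 9>3); eliminate C.
Column Left is eliminated: Center beats it against every remaining row (B: 10>3).
General Cole's strategy Right is strictly dominated by Center (B: 10>8) and is removed.
Among the remaining strategies, none is strictly dominated by another pure strategy of the same player, so the elimination stops.
Surviving strategies — General Rowe: {B}; General Cole: {Center}.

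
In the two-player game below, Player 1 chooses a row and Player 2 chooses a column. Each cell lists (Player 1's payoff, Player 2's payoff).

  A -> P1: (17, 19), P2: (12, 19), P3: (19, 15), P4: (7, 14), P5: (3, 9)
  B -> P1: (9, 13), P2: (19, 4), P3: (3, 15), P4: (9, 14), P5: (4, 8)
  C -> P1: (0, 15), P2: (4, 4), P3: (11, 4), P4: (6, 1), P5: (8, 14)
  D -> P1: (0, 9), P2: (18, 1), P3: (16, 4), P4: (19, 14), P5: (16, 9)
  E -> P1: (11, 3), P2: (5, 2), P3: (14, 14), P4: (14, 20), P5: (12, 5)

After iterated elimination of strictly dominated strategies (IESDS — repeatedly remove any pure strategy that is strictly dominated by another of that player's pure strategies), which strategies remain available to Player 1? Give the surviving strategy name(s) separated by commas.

A, B, D, E

For Player 1, E strictly dominates C on the remaining columns (P1: 11>0, P2: 5>4, P3: 14>11, P4: 14>6, P5: 12>8); eliminate C.
Column P5 is eliminated: P4 beats it against every remaining row (A: 14>9, B: 14>8, D: 14>9, E: 20>5).
Among the remaining strategies, none is strictly dominated by another pure strategy of the same player, so the elimination stops.
Surviving strategies — Player 1: {A, B, D, E}; Player 2: {P1, P2, P3, P4}.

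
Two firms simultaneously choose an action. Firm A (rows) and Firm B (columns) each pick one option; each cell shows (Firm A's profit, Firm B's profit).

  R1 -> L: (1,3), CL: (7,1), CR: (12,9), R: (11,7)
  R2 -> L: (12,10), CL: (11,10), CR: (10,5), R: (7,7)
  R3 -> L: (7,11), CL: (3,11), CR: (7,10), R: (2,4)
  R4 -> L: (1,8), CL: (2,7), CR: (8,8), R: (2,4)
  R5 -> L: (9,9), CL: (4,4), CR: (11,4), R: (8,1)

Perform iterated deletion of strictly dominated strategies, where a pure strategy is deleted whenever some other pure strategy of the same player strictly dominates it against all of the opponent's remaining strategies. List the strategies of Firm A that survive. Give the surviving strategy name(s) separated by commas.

R1, R2, R5

Firm A's strategy R3 is strictly dominated by R2 (L: 12>7, CL: 11>3, CR: 10>7, R: 7>2) and is removed.
Firm A's strategy R4 is strictly dominated by R2 (L: 12>1, CL: 11>2, CR: 10>8, R: 7>2) and is removed.
Among the remaining strategies, none is strictly dominated by another pure strategy of the same player, so the elimination stops.
Surviving strategies — Firm A: {R1, R2, R5}; Firm B: {L, CL, CR, R}.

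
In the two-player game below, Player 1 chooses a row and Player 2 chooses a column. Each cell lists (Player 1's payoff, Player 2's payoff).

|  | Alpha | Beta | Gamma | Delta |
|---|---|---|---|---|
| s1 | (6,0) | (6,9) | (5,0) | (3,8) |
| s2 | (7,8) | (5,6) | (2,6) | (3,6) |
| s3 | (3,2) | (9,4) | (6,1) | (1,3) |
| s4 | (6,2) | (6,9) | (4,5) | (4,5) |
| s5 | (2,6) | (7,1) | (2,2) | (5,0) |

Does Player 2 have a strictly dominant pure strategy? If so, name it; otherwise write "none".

none

Alpha fails to dominate Beta at s1 (0<9).
Beta fails to dominate Alpha at s2 (6<8).
Gamma fails to dominate Alpha at s1 (0=0).
Delta fails to dominate Alpha at s2 (6<8).
No single strategy dominates all the others.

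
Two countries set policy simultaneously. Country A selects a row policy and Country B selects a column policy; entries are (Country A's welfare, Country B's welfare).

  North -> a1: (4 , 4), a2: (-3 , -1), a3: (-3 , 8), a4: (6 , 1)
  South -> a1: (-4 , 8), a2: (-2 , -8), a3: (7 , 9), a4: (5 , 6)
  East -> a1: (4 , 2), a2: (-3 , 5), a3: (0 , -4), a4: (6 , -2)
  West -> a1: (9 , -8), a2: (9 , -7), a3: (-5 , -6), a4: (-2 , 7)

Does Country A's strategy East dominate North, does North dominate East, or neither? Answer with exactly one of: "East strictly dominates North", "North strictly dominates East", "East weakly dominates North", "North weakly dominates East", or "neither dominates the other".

East weakly dominates North

East's payoffs vs North's, by Country B's action — a1: 4=4, a2: -3=-3, a3: 0>-3, a4: 6=6.
East is at least as good everywhere and strictly better somewhere (tied only at a1, a2, a4), so East weakly but not strictly dominates North.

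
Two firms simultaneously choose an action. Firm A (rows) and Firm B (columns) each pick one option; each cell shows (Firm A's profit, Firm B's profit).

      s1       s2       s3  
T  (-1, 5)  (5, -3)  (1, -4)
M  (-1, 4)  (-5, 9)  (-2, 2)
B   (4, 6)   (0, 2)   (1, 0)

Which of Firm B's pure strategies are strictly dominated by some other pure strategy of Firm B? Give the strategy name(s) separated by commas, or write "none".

Nothing dominates s1: s2 at T (5>-3); s3 at T (5>-4).
s2 is not dominated — it holds its own against s1 at M (9>4); s3 at T (-3>-4).
s3 is strictly dominated by s1 (T: 5>-4, M: 4>2, B: 6>0).

s3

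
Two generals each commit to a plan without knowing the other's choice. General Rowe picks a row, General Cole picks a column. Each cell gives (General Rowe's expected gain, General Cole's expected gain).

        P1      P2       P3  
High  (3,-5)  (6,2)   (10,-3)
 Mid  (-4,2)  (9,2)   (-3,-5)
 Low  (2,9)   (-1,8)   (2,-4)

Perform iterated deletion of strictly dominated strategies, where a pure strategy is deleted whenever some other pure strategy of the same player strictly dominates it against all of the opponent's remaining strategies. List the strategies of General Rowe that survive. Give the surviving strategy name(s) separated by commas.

High, Mid

Row Low is eliminated: High beats it against every remaining column (P1: 3>2, P2: 6>-1, P3: 10>2).
For General Cole, P2 strictly dominates P3 on the remaining rows (High: 2>-3, Mid: 2>-5); eliminate P3.
Among the remaining strategies, none is strictly dominated by another pure strategy of the same player, so the elimination stops.
Surviving strategies — General Rowe: {High, Mid}; General Cole: {P1, P2}.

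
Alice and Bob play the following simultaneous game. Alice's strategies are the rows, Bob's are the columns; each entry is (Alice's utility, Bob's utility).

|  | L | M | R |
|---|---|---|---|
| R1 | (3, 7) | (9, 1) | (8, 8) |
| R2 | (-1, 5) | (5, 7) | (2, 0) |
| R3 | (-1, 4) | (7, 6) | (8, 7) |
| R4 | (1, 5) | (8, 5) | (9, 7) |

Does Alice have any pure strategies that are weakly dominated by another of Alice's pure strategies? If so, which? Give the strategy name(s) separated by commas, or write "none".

R2, R3

R1: no other strategy beats it everywhere (R2 at L (3>-1); R3 at L (3>-1); R4 at L (3>1)).
R2: dominated, since R1 does at least as well everywhere (L: 3>-1, M: 9>5, R: 8>2).
R3 is weakly dominated by R1 (L: 3>-1, M: 9>7, R: 8=8).
R4 is not dominated — it holds its own against R1 at R (9>8); R2 at L (1>-1); R3 at L (1>-1).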